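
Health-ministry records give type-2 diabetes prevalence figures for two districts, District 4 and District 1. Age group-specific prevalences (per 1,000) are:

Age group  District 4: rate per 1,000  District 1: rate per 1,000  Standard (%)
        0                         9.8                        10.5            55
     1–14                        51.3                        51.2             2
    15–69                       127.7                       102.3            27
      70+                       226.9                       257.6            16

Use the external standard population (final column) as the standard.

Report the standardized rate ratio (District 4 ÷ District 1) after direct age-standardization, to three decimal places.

Standard weights: 0.55, 0.02, 0.27, 0.16.
District 4: 0.5500×9.8 + 0.0200×51.3 + 0.2700×127.7 + 0.1600×226.9 = 77.1990 per 1,000.
District 1: 0.5500×10.5 + 0.0200×51.2 + 0.2700×102.3 + 0.1600×257.6 = 75.6360 per 1,000.
Ratio = 77.1990 ÷ 75.6360 = 1.02066.

1.021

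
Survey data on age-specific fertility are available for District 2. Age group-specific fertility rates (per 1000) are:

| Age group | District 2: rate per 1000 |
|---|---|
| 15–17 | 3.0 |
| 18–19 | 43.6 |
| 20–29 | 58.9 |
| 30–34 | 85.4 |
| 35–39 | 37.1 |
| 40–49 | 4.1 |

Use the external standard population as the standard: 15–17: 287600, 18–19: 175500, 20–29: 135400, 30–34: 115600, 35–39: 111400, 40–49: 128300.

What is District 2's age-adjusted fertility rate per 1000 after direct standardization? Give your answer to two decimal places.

32.52

Standard total = 953800; weights = 0.3015, 0.1840, 0.1420, 0.1212, 0.1168, 0.1345.
Standardized rate: 0.3015×3.0 + 0.1840×43.6 + 0.1420×58.9 + 0.1212×85.4 + 0.1168×37.1 + 0.1345×4.1 = 32.5235 per 1000.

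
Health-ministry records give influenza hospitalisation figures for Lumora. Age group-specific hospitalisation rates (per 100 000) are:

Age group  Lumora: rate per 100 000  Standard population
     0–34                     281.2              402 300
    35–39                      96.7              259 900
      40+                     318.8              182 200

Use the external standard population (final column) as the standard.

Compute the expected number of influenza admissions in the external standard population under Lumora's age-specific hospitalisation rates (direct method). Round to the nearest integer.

1963

Expected influenza admissions = Σ (standard pop × age-specific rate ÷ 100 000)
= 402 300×281.2/100 000 + 259 900×96.7/100 000 + 182 200×318.8/100 000
= 1131.27 + 251.32 + 580.85 = 1963.44.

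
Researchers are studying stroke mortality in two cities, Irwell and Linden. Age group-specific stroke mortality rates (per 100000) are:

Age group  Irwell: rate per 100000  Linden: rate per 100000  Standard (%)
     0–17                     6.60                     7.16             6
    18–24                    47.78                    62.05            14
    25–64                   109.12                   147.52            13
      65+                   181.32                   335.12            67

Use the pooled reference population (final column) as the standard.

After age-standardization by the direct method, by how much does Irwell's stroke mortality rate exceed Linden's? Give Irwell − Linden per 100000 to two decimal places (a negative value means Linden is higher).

Standard weights: 0.06, 0.14, 0.13, 0.67.
Irwell: 0.0600×6.60 + 0.1400×47.78 + 0.1300×109.12 + 0.6700×181.32 = 142.7552 per 100000.
Linden: 0.0600×7.16 + 0.1400×62.05 + 0.1300×147.52 + 0.6700×335.12 = 252.8246 per 100000.
Difference = 142.7552 − 252.8246 = -110.0694.

-110.07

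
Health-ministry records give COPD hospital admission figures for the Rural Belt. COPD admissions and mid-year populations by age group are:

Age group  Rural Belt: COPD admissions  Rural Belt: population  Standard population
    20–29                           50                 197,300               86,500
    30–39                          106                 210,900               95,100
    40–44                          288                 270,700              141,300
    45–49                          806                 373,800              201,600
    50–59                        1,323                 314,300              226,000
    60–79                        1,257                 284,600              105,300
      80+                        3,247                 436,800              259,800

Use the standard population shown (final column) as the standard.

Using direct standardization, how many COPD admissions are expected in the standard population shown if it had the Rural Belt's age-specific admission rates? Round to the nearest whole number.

4002

Age-specific rates per 10,000 for the Rural Belt: 2.53, 5.03, 10.64, 21.56, 42.09, 44.17, 74.34.
Expected COPD admissions = Σ (standard pop × age-specific rate ÷ 10,000)
= 86,500×2.53/10,000 + 95,100×5.03/10,000 + 141,300×10.64/10,000 + 201,600×21.56/10,000 + 226,000×42.09/10,000 + 105,300×44.17/10,000 + 259,800×74.34/10,000
= 21.92 + 47.80 + 150.33 + 434.70 + 951.31 + 465.08 + 1931.25 = 4002.39.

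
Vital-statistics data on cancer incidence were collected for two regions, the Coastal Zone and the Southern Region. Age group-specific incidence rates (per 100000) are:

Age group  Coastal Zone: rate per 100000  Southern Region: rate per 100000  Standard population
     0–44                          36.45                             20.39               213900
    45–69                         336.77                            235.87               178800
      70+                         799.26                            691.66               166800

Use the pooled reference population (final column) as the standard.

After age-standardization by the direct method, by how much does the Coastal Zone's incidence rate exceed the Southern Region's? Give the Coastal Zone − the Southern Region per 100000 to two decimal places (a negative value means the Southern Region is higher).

Standard total = 559500; weights = 0.3823, 0.3196, 0.2981.
The Coastal Zone: 0.3823×36.45 + 0.3196×336.77 + 0.2981×799.26 = 359.8350 per 100000.
The Southern Region: 0.3823×20.39 + 0.3196×235.87 + 0.2981×691.66 = 289.3724 per 100000.
Difference = 359.8350 − 289.3724 = 70.4626.

70.46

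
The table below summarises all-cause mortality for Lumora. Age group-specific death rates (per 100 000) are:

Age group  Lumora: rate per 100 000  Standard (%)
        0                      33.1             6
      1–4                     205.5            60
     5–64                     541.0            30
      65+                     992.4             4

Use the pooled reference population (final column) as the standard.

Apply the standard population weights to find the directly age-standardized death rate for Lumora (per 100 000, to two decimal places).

Standard weights: 0.06, 0.60, 0.30, 0.04.
Standardized rate: 0.0600×33.1 + 0.6000×205.5 + 0.3000×541.0 + 0.0400×992.4 = 327.2820 per 100 000.

327.28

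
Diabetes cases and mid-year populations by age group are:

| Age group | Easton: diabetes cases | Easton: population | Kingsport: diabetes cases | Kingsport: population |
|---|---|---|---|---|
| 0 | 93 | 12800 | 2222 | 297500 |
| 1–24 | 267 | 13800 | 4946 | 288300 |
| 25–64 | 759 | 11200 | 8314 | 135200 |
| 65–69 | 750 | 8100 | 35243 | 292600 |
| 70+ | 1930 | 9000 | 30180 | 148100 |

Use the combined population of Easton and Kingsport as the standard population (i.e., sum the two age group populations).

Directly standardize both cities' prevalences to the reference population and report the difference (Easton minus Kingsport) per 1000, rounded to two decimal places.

-4.26

Age-specific rates per 1000 for Easton: 7.266, 19.348, 67.768, 92.593, 214.444.
For Kingsport: 7.469, 17.156, 61.494, 120.448, 203.781.
Combined standard total = 1216600; weights = 0.2551, 0.2483, 0.1203, 0.2472, 0.1291.
Easton: 0.2551×7.266 + 0.2483×19.348 + 0.1203×67.768 + 0.2472×92.593 + 0.1291×214.444 = 65.3892 per 1000.
Kingsport: 0.2551×7.469 + 0.2483×17.156 + 0.1203×61.494 + 0.2472×120.448 + 0.1291×203.781 = 69.6496 per 1000.
Difference = 65.3892 − 69.6496 = -4.2604.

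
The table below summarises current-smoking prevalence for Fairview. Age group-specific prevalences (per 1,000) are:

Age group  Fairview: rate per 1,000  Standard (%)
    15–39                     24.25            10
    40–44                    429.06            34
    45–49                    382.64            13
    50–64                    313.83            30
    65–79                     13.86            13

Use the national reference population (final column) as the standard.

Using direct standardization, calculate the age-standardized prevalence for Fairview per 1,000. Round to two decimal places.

Standard weights: 0.10, 0.34, 0.13, 0.30, 0.13.
Standardized rate: 0.1000×24.25 + 0.3400×429.06 + 0.1300×382.64 + 0.3000×313.83 + 0.1300×13.86 = 293.9994 per 1,000.

294.00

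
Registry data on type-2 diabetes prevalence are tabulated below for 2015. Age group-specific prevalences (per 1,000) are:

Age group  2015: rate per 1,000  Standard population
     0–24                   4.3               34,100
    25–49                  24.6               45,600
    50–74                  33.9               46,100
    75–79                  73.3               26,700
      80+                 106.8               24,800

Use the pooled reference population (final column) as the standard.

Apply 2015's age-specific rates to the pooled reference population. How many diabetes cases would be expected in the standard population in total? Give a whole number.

Expected diabetes cases = Σ (standard pop × age-specific rate ÷ 1,000)
= 34,100×4.3/1,000 + 45,600×24.6/1,000 + 46,100×33.9/1,000 + 26,700×73.3/1,000 + 24,800×106.8/1,000
= 146.63 + 1121.76 + 1562.79 + 1957.11 + 2648.64 = 7436.93.

7437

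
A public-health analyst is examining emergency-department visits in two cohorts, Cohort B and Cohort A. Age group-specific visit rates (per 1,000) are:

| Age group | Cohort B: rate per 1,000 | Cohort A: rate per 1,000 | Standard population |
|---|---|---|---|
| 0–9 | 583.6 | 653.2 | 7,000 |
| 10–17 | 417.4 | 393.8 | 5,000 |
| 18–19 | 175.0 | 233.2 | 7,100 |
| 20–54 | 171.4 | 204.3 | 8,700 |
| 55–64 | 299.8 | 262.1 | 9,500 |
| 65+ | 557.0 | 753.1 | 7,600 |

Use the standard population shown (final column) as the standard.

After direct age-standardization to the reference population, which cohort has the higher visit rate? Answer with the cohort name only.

Cohort A

Standard total = 44,900; weights = 0.1559, 0.1114, 0.1581, 0.1938, 0.2116, 0.1693.
Cohort B: 0.1559×583.6 + 0.1114×417.4 + 0.1581×175.0 + 0.1938×171.4 + 0.2116×299.8 + 0.1693×557.0 = 356.0619 per 1,000.
Cohort A: 0.1559×653.2 + 0.1114×393.8 + 0.1581×233.2 + 0.1938×204.3 + 0.2116×262.1 + 0.1693×753.1 = 405.0788 per 1,000.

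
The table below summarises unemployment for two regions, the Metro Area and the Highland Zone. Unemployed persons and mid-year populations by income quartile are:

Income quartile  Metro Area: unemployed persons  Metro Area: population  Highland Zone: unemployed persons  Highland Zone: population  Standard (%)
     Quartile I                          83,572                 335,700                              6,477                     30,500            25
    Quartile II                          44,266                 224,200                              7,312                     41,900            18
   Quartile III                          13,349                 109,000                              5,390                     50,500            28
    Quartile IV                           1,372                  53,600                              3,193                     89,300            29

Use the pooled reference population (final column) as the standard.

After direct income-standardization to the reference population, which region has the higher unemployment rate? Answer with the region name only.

Income-specific rates per 1,000 for the Metro Area: 248.948, 197.440, 122.468, 25.597.
For the Highland Zone: 212.361, 174.511, 106.733, 35.756.
Standard weights: 0.25, 0.18, 0.28, 0.29.
The Metro Area: 0.2500×248.948 + 0.1800×197.440 + 0.2800×122.468 + 0.2900×25.597 = 139.4904 per 1,000.
The Highland Zone: 0.2500×212.361 + 0.1800×174.511 + 0.2800×106.733 + 0.2900×35.756 = 124.7565 per 1,000.

Metro Area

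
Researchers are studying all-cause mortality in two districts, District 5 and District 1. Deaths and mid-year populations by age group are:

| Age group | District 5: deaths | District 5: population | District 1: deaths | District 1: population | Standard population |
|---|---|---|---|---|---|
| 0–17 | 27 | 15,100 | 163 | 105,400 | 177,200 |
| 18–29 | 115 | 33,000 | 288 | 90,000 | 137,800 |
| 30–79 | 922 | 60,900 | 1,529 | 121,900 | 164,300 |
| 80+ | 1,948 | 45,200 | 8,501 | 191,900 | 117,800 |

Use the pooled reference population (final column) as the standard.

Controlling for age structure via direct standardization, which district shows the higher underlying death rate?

District 5

Age-specific rates per 1,000 for District 5: 1.788, 3.485, 15.140, 43.097.
For District 1: 1.546, 3.200, 12.543, 44.299.
Standard total = 597,100; weights = 0.2968, 0.2308, 0.2752, 0.1973.
District 5: 0.2968×1.788 + 0.2308×3.485 + 0.2752×15.140 + 0.1973×43.097 = 14.0033 per 1,000.
District 1: 0.2968×1.546 + 0.2308×3.200 + 0.2752×12.543 + 0.1973×44.299 = 13.3885 per 1,000.
The crude rates (19.53 vs 20.58) would put District 1 higher, but that reflects its age composition; once standardized to a common age structure, District 5 has the higher underlying rate.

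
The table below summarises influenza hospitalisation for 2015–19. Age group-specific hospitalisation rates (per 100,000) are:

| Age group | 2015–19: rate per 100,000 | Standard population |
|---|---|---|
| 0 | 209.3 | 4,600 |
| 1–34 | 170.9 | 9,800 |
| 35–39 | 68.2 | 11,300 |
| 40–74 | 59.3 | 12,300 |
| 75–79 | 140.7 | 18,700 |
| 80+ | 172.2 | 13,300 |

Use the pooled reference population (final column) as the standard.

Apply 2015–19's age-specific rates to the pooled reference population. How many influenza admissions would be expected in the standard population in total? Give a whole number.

Expected influenza admissions = Σ (standard pop × age-specific rate ÷ 100,000)
= 4,600×209.3/100,000 + 9,800×170.9/100,000 + 11,300×68.2/100,000 + 12,300×59.3/100,000 + 18,700×140.7/100,000 + 13,300×172.2/100,000
= 9.63 + 16.75 + 7.71 + 7.29 + 26.31 + 22.90 = 90.59.

91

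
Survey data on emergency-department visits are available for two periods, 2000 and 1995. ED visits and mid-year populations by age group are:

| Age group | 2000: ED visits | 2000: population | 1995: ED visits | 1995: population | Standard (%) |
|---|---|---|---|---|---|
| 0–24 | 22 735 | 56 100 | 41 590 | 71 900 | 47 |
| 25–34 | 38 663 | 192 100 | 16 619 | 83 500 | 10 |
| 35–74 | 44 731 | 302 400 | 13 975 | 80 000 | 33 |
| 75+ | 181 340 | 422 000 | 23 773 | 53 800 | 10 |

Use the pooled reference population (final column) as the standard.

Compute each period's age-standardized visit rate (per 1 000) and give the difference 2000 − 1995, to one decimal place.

-91.2

Age-specific rates per 1 000 for 2000: 405.258, 201.265, 147.920, 429.716.
For 1995: 578.442, 199.030, 174.688, 441.877.
Standard weights: 0.47, 0.10, 0.33, 0.10.
2000: 0.4700×405.258 + 0.1000×201.265 + 0.3300×147.920 + 0.1000×429.716 = 302.3831 per 1 000.
1995: 0.4700×578.442 + 0.1000×199.030 + 0.3300×174.688 + 0.1000×441.877 = 393.6055 per 1 000.
Difference = 302.3831 − 393.6055 = -91.2223.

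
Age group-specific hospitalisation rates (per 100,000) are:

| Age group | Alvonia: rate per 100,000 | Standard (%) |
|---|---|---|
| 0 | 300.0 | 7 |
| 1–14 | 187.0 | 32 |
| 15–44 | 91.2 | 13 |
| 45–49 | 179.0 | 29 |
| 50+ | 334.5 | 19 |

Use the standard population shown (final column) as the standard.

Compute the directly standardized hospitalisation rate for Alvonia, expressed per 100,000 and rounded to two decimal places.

Standard weights: 0.07, 0.32, 0.13, 0.29, 0.19.
Standardized rate: 0.0700×300.0 + 0.3200×187.0 + 0.1300×91.2 + 0.2900×179.0 + 0.1900×334.5 = 208.1610 per 100,000.

208.16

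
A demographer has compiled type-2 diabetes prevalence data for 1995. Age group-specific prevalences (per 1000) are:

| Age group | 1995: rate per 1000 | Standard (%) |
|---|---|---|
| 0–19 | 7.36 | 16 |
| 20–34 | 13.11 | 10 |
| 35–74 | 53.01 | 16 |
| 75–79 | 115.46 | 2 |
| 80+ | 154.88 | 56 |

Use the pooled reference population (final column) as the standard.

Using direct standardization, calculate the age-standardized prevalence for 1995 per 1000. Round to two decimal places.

Standard weights: 0.16, 0.10, 0.16, 0.02, 0.56.
Standardized rate: 0.1600×7.36 + 0.1000×13.11 + 0.1600×53.01 + 0.0200×115.46 + 0.5600×154.88 = 100.0122 per 1000.

100.01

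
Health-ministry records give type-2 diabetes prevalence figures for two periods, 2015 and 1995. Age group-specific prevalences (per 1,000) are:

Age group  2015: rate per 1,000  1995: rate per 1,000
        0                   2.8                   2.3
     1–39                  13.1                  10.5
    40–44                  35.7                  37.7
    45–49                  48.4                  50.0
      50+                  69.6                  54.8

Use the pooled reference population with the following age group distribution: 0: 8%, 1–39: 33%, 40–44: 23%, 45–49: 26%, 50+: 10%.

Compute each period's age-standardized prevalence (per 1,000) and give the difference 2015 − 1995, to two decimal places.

Standard weights: 0.08, 0.33, 0.23, 0.26, 0.10.
2015: 0.0800×2.8 + 0.3300×13.1 + 0.2300×35.7 + 0.2600×48.4 + 0.1000×69.6 = 32.3020 per 1,000.
1995: 0.0800×2.3 + 0.3300×10.5 + 0.2300×37.7 + 0.2600×50.0 + 0.1000×54.8 = 30.8000 per 1,000.
Difference = 32.3020 − 30.8000 = 1.5020.

1.50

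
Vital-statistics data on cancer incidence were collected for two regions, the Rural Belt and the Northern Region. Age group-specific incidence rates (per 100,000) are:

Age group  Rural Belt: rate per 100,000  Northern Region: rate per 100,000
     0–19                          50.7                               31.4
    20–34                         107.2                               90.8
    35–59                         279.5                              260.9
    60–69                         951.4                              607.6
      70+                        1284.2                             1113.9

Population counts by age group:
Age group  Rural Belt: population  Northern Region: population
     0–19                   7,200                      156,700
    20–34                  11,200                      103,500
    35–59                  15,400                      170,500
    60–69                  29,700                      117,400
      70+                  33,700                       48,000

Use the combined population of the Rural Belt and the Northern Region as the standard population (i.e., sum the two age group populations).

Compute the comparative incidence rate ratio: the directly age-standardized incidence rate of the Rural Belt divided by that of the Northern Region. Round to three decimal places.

Combined standard total = 693,300; weights = 0.2364, 0.1654, 0.2681, 0.2122, 0.1178.
The Rural Belt: 0.2364×50.7 + 0.1654×107.2 + 0.2681×279.5 + 0.2122×951.4 + 0.1178×1284.2 = 457.8605 per 100,000.
The Northern Region: 0.2364×31.4 + 0.1654×90.8 + 0.2681×260.9 + 0.2122×607.6 + 0.1178×1113.9 = 352.5835 per 100,000.
Ratio = 457.8605 ÷ 352.5835 = 1.29859.

1.299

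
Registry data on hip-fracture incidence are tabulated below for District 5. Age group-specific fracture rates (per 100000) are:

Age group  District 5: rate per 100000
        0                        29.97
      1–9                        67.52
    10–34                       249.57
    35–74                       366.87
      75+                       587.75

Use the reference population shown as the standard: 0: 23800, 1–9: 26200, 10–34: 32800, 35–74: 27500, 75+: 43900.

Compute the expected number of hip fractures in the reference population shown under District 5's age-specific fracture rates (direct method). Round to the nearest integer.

466

Expected hip fractures = Σ (standard pop × age-specific rate ÷ 100000)
= 23800×29.97/100000 + 26200×67.52/100000 + 32800×249.57/100000 + 27500×366.87/100000 + 43900×587.75/100000
= 7.13 + 17.69 + 81.86 + 100.89 + 258.02 = 465.59.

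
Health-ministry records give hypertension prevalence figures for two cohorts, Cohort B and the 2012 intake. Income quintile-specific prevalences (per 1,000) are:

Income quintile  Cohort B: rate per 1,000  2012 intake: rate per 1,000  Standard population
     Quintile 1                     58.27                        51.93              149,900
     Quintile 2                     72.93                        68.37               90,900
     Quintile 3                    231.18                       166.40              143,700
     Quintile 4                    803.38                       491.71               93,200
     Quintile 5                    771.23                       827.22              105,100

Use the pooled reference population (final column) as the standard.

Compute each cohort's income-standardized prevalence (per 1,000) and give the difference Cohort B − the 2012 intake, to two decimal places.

58.06

Standard total = 582,800; weights = 0.2572, 0.1560, 0.2466, 0.1599, 0.1803.
Cohort B: 0.2572×58.27 + 0.1560×72.93 + 0.2466×231.18 + 0.1599×803.38 + 0.1803×771.23 = 350.9195 per 1,000.
The 2012 intake: 0.2572×51.93 + 0.1560×68.37 + 0.2466×166.40 + 0.1599×491.71 + 0.1803×827.22 = 292.8604 per 1,000.
Difference = 350.9195 − 292.8604 = 58.0591.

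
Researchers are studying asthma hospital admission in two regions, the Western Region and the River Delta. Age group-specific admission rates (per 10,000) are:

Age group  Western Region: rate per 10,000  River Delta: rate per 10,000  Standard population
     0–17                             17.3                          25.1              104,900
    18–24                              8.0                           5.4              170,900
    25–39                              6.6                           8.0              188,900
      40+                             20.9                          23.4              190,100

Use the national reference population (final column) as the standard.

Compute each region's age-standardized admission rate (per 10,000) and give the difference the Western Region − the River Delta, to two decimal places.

Standard total = 654,800; weights = 0.1602, 0.2610, 0.2885, 0.2903.
The Western Region: 0.1602×17.3 + 0.2610×8.0 + 0.2885×6.6 + 0.2903×20.9 = 12.8311 per 10,000.
The River Delta: 0.1602×25.1 + 0.2610×5.4 + 0.2885×8.0 + 0.2903×23.4 = 14.5318 per 10,000.
Difference = 12.8311 − 14.5318 = -1.7007.

-1.70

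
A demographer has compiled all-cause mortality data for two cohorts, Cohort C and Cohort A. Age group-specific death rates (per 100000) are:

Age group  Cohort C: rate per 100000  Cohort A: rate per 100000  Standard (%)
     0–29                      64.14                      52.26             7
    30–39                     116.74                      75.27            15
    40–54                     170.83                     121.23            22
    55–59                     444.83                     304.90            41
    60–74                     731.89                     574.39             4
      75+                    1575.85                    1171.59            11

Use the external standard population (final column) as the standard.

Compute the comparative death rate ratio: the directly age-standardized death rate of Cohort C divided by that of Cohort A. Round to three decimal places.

Standard weights: 0.07, 0.15, 0.22, 0.41, 0.04, 0.11.
Cohort C: 0.0700×64.14 + 0.1500×116.74 + 0.2200×170.83 + 0.4100×444.83 + 0.0400×731.89 + 0.1100×1575.85 = 444.5828 per 100000.
Cohort A: 0.0700×52.26 + 0.1500×75.27 + 0.2200×121.23 + 0.4100×304.90 + 0.0400×574.39 + 0.1100×1171.59 = 318.4788 per 100000.
Ratio = 444.5828 ÷ 318.4788 = 1.39596.

1.396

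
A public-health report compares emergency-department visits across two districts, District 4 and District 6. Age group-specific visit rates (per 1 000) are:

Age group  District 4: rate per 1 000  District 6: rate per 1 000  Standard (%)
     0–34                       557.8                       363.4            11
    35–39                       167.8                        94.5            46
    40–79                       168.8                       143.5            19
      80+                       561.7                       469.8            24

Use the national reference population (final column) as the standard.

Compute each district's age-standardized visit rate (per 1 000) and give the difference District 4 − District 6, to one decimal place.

Standard weights: 0.11, 0.46, 0.19, 0.24.
District 4: 0.1100×557.8 + 0.4600×167.8 + 0.1900×168.8 + 0.2400×561.7 = 305.4260 per 1 000.
District 6: 0.1100×363.4 + 0.4600×94.5 + 0.1900×143.5 + 0.2400×469.8 = 223.4610 per 1 000.
Difference = 305.4260 − 223.4610 = 81.9650.

82.0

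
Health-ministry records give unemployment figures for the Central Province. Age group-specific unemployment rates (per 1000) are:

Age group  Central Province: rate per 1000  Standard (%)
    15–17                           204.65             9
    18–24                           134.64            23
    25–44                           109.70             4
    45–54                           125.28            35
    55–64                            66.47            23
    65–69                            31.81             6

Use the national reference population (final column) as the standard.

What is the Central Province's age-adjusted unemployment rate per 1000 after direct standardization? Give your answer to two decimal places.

114.82

Standard weights: 0.09, 0.23, 0.04, 0.35, 0.23, 0.06.
Standardized rate: 0.0900×204.65 + 0.2300×134.64 + 0.0400×109.70 + 0.3500×125.28 + 0.2300×66.47 + 0.0600×31.81 = 114.8184 per 1000.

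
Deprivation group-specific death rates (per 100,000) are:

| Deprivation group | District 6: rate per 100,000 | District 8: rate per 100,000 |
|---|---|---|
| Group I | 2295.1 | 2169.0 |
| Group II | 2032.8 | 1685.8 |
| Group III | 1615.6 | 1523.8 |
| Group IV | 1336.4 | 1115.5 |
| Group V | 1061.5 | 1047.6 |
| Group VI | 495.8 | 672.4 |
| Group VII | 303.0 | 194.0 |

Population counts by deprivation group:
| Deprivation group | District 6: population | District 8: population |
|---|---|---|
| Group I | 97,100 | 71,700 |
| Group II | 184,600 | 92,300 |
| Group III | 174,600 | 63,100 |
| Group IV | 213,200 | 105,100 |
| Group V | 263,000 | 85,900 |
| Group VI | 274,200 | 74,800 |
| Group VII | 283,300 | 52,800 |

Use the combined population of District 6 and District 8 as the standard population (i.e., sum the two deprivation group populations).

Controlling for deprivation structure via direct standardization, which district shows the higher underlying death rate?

District 6

Combined standard total = 2,035,700; weights = 0.0829, 0.1360, 0.1168, 0.1564, 0.1714, 0.1714, 0.1651.
District 6: 0.0829×2295.1 + 0.1360×2032.8 + 0.1168×1615.6 + 0.1564×1336.4 + 0.1714×1061.5 + 0.1714×495.8 + 0.1651×303.0 = 1181.3771 per 100,000.
District 8: 0.0829×2169.0 + 0.1360×1685.8 + 0.1168×1523.8 + 0.1564×1115.5 + 0.1714×1047.6 + 0.1714×672.4 + 0.1651×194.0 = 1088.3602 per 100,000.
The crude rates (1118.17 vs 1237.01) would put District 8 higher, but that reflects its deprivation composition; once standardized to a common deprivation structure, District 6 has the higher underlying rate.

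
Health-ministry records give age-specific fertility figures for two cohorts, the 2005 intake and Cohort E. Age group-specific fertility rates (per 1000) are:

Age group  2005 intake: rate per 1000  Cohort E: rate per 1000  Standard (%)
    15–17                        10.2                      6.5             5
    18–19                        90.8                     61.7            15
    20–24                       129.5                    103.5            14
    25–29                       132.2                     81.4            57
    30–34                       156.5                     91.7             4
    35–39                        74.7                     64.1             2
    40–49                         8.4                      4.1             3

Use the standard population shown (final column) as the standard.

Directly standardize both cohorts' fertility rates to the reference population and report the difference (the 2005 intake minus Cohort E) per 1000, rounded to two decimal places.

40.08

Standard weights: 0.05, 0.15, 0.14, 0.57, 0.04, 0.02, 0.03.
The 2005 intake: 0.0500×10.2 + 0.1500×90.8 + 0.1400×129.5 + 0.5700×132.2 + 0.0400×156.5 + 0.0200×74.7 + 0.0300×8.4 = 115.6200 per 1000.
Cohort E: 0.0500×6.5 + 0.1500×61.7 + 0.1400×103.5 + 0.5700×81.4 + 0.0400×91.7 + 0.0200×64.1 + 0.0300×4.1 = 75.5410 per 1000.
Difference = 115.6200 − 75.5410 = 40.0790.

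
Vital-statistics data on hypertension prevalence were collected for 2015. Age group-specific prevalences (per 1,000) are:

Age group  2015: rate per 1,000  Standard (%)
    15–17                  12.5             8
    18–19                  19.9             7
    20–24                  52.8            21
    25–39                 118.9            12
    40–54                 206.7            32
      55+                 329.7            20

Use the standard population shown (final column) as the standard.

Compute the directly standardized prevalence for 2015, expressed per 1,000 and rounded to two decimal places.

159.83

Standard weights: 0.08, 0.07, 0.21, 0.12, 0.32, 0.20.
Standardized rate: 0.0800×12.5 + 0.0700×19.9 + 0.2100×52.8 + 0.1200×118.9 + 0.3200×206.7 + 0.2000×329.7 = 159.8330 per 1,000.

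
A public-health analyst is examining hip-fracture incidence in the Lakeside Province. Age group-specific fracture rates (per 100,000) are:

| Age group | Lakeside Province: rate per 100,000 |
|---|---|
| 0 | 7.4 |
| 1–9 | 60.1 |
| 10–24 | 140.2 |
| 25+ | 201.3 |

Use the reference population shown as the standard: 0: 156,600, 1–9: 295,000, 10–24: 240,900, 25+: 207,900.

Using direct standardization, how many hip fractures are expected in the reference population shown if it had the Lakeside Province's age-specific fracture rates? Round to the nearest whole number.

945

Expected hip fractures = Σ (standard pop × age-specific rate ÷ 100,000)
= 156,600×7.4/100,000 + 295,000×60.1/100,000 + 240,900×140.2/100,000 + 207,900×201.3/100,000
= 11.59 + 177.29 + 337.74 + 418.50 = 945.13.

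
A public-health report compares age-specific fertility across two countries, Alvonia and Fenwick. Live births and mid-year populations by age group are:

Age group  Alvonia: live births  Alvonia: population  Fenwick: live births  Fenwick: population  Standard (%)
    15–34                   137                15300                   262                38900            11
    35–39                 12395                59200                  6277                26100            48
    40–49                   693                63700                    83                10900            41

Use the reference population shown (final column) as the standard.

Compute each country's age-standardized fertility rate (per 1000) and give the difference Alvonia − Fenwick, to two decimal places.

Age-specific rates per 1000 for Alvonia: 8.954, 209.375, 10.879.
For Fenwick: 6.735, 240.498, 7.615.
Standard weights: 0.11, 0.48, 0.41.
Alvonia: 0.1100×8.954 + 0.4800×209.375 + 0.4100×10.879 = 105.9454 per 1000.
Fenwick: 0.1100×6.735 + 0.4800×240.498 + 0.4100×7.615 = 119.3020 per 1000.
Difference = 105.9454 − 119.3020 = -13.3566.

-13.36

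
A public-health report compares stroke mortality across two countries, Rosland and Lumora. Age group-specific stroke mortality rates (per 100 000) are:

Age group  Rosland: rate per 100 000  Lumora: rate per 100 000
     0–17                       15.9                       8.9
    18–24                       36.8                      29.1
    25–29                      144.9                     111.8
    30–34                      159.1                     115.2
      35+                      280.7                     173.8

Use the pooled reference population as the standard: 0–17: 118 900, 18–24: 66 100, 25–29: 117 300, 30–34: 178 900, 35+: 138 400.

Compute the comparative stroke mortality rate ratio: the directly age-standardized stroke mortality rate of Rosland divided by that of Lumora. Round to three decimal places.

Standard total = 619 600; weights = 0.1919, 0.1067, 0.1893, 0.2887, 0.2234.
Rosland: 0.1919×15.9 + 0.1067×36.8 + 0.1893×144.9 + 0.2887×159.1 + 0.2234×280.7 = 143.0465 per 100 000.
Lumora: 0.1919×8.9 + 0.1067×29.1 + 0.1893×111.8 + 0.2887×115.2 + 0.2234×173.8 = 98.0617 per 100 000.
Ratio = 143.0465 ÷ 98.0617 = 1.45874.

1.459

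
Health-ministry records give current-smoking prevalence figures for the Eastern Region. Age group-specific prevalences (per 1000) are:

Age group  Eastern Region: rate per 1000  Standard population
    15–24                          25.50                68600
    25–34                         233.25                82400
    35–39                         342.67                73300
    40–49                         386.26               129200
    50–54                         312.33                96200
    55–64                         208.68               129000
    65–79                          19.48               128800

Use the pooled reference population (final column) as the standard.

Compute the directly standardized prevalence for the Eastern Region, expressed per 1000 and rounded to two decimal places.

Standard total = 707500; weights = 0.0970, 0.1165, 0.1036, 0.1826, 0.1360, 0.1823, 0.1820.
Standardized rate: 0.0970×25.50 + 0.1165×233.25 + 0.1036×342.67 + 0.1826×386.26 + 0.1360×312.33 + 0.1823×208.68 + 0.1820×19.48 = 219.7406 per 1000.

219.74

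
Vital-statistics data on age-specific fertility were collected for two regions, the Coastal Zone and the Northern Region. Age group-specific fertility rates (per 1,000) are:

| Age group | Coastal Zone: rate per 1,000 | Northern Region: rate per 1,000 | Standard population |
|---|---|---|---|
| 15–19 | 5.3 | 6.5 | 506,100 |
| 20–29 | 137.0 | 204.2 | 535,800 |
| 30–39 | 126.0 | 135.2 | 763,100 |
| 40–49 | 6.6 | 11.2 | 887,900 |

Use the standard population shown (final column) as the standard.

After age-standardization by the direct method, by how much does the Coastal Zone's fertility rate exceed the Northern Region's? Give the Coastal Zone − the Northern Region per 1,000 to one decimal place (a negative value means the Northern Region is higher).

Standard total = 2,692,900; weights = 0.1879, 0.1990, 0.2834, 0.3297.
The Coastal Zone: 0.1879×5.3 + 0.1990×137.0 + 0.2834×126.0 + 0.3297×6.6 = 66.1360 per 1,000.
The Northern Region: 0.1879×6.5 + 0.1990×204.2 + 0.2834×135.2 + 0.3297×11.2 = 83.8559 per 1,000.
Difference = 66.1360 − 83.8559 = -17.7199.

-17.7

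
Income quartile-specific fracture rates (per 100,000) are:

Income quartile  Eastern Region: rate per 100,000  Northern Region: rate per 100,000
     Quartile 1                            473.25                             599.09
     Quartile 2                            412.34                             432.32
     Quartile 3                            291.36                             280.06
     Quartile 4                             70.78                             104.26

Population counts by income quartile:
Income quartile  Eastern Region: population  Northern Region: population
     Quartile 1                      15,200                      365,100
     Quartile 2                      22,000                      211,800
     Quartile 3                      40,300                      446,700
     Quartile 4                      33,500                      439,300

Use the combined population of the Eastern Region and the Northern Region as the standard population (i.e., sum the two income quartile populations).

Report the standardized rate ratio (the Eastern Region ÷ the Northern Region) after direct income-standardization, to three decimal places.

Combined standard total = 1,573,900; weights = 0.2416, 0.1485, 0.3094, 0.3004.
The Eastern Region: 0.2416×473.25 + 0.1485×412.34 + 0.3094×291.36 + 0.3004×70.78 = 287.0190 per 100,000.
The Northern Region: 0.2416×599.09 + 0.1485×432.32 + 0.3094×280.06 + 0.3004×104.26 = 326.9545 per 100,000.
Ratio = 287.0190 ÷ 326.9545 = 0.87786.

0.878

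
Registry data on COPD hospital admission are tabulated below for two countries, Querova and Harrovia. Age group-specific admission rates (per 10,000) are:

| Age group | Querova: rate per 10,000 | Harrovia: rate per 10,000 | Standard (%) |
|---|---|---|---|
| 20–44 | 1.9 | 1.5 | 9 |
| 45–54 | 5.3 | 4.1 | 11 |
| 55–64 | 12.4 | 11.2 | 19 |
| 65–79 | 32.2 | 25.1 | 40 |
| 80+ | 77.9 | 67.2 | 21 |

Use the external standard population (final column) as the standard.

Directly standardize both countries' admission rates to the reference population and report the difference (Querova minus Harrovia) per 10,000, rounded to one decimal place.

Standard weights: 0.09, 0.11, 0.19, 0.40, 0.21.
Querova: 0.0900×1.9 + 0.1100×5.3 + 0.1900×12.4 + 0.4000×32.2 + 0.2100×77.9 = 32.3490 per 10,000.
Harrovia: 0.0900×1.5 + 0.1100×4.1 + 0.1900×11.2 + 0.4000×25.1 + 0.2100×67.2 = 26.8660 per 10,000.
Difference = 32.3490 − 26.8660 = 5.4830.

5.5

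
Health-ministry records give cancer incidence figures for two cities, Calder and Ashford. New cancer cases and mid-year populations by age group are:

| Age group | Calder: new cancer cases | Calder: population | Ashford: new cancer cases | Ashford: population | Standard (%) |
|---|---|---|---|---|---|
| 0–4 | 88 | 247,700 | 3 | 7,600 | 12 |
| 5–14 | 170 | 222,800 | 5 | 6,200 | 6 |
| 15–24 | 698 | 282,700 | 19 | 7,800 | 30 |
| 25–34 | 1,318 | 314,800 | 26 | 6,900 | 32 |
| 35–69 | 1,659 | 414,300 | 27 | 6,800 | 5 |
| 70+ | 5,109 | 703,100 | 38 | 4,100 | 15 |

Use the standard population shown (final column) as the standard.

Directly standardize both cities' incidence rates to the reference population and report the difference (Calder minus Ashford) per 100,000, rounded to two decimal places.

Age-specific rates per 100,000 for Calder: 35.53, 76.30, 246.90, 418.68, 400.43, 726.64.
For Ashford: 39.47, 80.65, 243.59, 376.81, 397.06, 926.83.
Standard weights: 0.12, 0.06, 0.30, 0.32, 0.05, 0.15.
Calder: 0.1200×35.53 + 0.0600×76.30 + 0.3000×246.90 + 0.3200×418.68 + 0.0500×400.43 + 0.1500×726.64 = 345.9075 per 100,000.
Ashford: 0.1200×39.47 + 0.0600×80.65 + 0.3000×243.59 + 0.3200×376.81 + 0.0500×397.06 + 0.1500×926.83 = 362.1095 per 100,000.
Difference = 345.9075 − 362.1095 = -16.2020.

-16.20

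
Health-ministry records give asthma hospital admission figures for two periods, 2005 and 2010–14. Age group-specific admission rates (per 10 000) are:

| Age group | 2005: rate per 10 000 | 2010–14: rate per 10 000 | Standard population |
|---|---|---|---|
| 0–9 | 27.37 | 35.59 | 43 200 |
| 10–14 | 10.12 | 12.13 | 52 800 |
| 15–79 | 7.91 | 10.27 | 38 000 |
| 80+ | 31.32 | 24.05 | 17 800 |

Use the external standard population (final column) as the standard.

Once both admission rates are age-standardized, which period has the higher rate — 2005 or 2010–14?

Standard total = 151 800; weights = 0.2846, 0.3478, 0.2503, 0.1173.
2005: 0.2846×27.37 + 0.3478×10.12 + 0.2503×7.91 + 0.1173×31.32 = 16.9618 per 10 000.
2010–14: 0.2846×35.59 + 0.3478×12.13 + 0.2503×10.27 + 0.1173×24.05 = 19.7385 per 10 000.

2010–14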